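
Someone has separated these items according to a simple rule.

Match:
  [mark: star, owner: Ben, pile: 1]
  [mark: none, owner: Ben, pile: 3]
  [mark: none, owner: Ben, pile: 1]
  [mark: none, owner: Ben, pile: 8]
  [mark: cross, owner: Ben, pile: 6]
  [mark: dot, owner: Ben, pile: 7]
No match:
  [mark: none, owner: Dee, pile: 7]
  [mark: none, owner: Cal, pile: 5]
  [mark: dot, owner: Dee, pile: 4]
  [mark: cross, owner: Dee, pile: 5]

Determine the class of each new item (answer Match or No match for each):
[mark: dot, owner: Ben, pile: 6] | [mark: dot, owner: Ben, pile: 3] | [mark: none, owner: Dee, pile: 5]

The rule appears to be: owner is Ben.
[mark: dot, owner: Ben, pile: 6] → owner is Ben → Match.
[mark: dot, owner: Ben, pile: 3] → owner is Ben → Match.
[mark: none, owner: Dee, pile: 5] → owner is Dee → No match.

Match, Match, No match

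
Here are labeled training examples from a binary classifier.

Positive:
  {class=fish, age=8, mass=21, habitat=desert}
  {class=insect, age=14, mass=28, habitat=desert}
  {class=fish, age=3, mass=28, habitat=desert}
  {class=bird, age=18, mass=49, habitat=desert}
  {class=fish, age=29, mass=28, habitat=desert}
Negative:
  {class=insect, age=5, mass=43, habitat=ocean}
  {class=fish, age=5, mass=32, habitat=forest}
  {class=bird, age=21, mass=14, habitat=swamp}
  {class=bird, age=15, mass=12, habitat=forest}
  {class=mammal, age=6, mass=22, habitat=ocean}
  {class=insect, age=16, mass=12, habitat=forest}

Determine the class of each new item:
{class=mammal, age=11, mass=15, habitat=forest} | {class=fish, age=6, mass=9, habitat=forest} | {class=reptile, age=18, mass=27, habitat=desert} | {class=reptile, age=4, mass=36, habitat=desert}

All 'Positive' examples share one property — habitat is desert — and every 'Negative' example lacks it.

Negative, Negative, Positive, Positive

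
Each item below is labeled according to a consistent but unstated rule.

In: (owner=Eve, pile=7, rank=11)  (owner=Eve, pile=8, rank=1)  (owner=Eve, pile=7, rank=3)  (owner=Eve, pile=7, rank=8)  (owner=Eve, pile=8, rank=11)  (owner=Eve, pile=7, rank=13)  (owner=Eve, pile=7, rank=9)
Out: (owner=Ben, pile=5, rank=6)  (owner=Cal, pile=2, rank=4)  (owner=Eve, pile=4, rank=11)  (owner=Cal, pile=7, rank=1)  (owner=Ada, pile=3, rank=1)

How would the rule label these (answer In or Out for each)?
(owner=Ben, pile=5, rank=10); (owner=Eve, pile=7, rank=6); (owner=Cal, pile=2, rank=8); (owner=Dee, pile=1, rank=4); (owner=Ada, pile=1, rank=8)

All 'In' examples share one property — owner is Eve AND pile ≥ 5 — and every 'Out' example lacks it.
(owner=Ben, pile=5, rank=10): Out (owner is Ben, pile = 5).
(owner=Eve, pile=7, rank=6): In (owner is Eve, pile = 7).
(owner=Cal, pile=2, rank=8): Out (owner is Cal, pile = 2).
(owner=Dee, pile=1, rank=4): Out (owner is Dee, pile = 1).
(owner=Ada, pile=1, rank=8): Out (owner is Ada, pile = 1).

Out, In, Out, Out, Out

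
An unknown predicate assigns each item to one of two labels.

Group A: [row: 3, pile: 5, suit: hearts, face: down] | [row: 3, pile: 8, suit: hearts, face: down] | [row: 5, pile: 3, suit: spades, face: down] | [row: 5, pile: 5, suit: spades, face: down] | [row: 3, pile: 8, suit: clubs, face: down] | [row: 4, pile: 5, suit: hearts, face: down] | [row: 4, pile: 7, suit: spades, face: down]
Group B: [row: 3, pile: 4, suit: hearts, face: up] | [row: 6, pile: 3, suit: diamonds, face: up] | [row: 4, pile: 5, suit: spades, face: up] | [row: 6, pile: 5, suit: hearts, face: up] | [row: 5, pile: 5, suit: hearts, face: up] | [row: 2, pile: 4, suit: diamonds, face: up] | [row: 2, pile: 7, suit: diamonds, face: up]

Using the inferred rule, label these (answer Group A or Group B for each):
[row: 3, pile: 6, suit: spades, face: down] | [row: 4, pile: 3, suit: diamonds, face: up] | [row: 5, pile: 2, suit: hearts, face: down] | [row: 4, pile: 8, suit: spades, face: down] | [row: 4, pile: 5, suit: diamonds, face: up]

The rule appears to be: face is down.
Group A: [row: 3, pile: 6, suit: spades, face: down], since face is down. Group B: [row: 4, pile: 3, suit: diamonds, face: up], since face is up. Group A: [row: 5, pile: 2, suit: hearts, face: down], since face is down. Group A: [row: 4, pile: 8, suit: spades, face: down], since face is down. Group B: [row: 4, pile: 5, suit: diamonds, face: up], since face is up.

Group A, Group B, Group A, Group A, Group B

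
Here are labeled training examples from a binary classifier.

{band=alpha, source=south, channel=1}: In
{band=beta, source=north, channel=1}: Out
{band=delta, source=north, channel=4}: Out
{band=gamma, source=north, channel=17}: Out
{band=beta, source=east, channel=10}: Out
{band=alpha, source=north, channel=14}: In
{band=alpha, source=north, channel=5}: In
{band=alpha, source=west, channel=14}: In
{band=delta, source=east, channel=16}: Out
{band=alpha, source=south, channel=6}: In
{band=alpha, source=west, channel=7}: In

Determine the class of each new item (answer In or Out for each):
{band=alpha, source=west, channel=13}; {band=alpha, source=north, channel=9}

In, In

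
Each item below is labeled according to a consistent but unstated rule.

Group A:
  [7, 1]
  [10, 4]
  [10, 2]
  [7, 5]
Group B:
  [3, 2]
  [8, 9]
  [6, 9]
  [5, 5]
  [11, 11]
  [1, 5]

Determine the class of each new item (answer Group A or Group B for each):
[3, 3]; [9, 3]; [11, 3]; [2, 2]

Group B, Group A, Group A, Group B

Every 'Group A' example satisfies: first > second AND sum is even. None of the 'Group B' examples do.
[3, 3]: 3 = 3, 3+3 = 6 — doesn't qualify, so Group B.
[9, 3]: 9 > 3, 9+3 = 12 — has this property, so Group A.
[11, 3]: 11 > 3, 11+3 = 14 — has this property, so Group A.
[2, 2]: 2 = 2, 2+2 = 4 — doesn't qualify, so Group B.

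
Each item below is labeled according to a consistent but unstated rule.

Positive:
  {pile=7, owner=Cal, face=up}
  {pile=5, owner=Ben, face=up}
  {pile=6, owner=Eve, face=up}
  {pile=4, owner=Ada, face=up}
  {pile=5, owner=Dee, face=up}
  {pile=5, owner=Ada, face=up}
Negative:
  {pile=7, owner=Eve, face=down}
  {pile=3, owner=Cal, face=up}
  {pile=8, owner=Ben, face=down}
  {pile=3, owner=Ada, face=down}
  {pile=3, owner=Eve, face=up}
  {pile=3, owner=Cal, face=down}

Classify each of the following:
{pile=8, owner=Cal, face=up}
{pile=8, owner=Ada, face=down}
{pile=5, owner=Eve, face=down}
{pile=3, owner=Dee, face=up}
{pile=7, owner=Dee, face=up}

'Positive' ⟺ face is up AND pile ≥ 4.
{pile=8, owner=Cal, face=up}: Positive (face is up, pile = 8). {pile=8, owner=Ada, face=down}: Negative (face is down, pile = 8). {pile=5, owner=Eve, face=down}: Negative (face is down, pile = 5). {pile=3, owner=Dee, face=up}: Negative (face is up, pile = 3). {pile=7, owner=Dee, face=up}: Positive (face is up, pile = 7).

Positive, Negative, Negative, Negative, Positive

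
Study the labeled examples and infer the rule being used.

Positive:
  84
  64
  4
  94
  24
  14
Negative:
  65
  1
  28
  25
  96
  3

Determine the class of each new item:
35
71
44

The pattern is that an item is 'Positive' exactly when: ends in digit 4.
35: last digit 5, lacks this property → Negative.
71: last digit 1, lacks this property → Negative.
44: last digit 4, satisfies this → Positive.

Negative, Negative, Positive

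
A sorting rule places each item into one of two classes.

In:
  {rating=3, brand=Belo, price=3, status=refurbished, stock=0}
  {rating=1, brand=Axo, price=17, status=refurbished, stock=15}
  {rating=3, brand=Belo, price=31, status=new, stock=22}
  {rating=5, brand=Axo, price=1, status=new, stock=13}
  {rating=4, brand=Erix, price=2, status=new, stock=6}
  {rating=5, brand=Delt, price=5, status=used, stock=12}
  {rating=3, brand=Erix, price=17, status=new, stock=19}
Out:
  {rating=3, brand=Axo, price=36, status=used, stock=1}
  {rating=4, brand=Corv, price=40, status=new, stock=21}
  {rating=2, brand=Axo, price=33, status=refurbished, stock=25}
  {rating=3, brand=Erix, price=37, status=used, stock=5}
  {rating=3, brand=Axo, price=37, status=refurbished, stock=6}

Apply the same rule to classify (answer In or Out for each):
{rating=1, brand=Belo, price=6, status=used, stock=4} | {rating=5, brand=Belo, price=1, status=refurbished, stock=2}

The simplest hypothesis consistent with all the labels is: price ≤ 31.
{rating=1, brand=Belo, price=6, status=used, stock=4} → price = 6 → In. {rating=5, brand=Belo, price=1, status=refurbished, stock=2} → price = 1 → In.

In, In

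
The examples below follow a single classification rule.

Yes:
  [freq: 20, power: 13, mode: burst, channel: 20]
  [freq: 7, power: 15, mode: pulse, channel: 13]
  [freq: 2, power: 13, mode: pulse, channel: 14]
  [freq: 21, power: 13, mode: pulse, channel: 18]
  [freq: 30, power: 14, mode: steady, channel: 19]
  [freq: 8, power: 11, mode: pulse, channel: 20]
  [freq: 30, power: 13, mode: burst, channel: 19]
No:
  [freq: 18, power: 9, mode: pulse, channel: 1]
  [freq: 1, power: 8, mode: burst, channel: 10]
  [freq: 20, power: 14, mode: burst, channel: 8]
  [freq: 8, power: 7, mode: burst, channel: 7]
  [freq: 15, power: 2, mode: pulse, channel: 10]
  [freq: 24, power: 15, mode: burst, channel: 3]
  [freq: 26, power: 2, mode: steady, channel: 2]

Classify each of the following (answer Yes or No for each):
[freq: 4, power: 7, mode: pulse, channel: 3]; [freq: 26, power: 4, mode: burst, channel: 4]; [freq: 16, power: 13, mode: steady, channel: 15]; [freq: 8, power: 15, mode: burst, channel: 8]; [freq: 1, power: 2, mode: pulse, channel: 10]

The rule appears to be: channel ≥ 13.
No: [freq: 4, power: 7, mode: pulse, channel: 3], since channel = 3. No: [freq: 26, power: 4, mode: burst, channel: 4], since channel = 4. Yes: [freq: 16, power: 13, mode: steady, channel: 15], since channel = 15. No: [freq: 8, power: 15, mode: burst, channel: 8], since channel = 8. No: [freq: 1, power: 2, mode: pulse, channel: 10], since channel = 10.

No, No, Yes, No, No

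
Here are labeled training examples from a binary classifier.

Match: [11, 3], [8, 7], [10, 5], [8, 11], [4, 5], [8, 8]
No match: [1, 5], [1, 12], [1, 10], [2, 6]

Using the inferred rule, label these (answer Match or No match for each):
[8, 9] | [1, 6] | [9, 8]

Match, No match, Match

The rule appears to be: first ≥ 3.
[8, 9]: first 8 — checks out, so Match.
[1, 6]: first 1 — does not satisfy this, so No match.
[9, 8]: first 9 — checks out, so Match.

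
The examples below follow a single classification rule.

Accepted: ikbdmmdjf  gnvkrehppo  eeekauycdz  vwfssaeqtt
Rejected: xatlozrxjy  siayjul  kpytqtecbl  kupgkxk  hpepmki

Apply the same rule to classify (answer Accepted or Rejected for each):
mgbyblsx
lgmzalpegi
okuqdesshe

Rejected, Rejected, Accepted

Checking candidate rules against both groups, what survives is: has a double letter.
mgbyblsx: no doubled letter, doesn't match → Rejected. lgmzalpegi: no doubled letter, doesn't match → Rejected. okuqdesshe: 'ss' doubled, matches → Accepted.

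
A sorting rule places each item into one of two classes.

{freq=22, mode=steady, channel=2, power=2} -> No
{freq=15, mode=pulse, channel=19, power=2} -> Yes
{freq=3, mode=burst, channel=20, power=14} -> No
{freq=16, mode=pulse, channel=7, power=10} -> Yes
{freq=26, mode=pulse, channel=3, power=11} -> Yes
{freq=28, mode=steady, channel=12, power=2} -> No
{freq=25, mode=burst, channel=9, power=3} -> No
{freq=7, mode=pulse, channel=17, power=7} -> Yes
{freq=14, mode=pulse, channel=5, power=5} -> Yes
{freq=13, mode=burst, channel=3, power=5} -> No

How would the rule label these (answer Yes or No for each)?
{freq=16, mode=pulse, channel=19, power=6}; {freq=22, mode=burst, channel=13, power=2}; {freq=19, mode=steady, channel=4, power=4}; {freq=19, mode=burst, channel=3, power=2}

A rule that fits every label: mode is pulse — true of each 'Yes' example, false of each 'No' one.
{freq=16, mode=pulse, channel=19, power=6} — mode is pulse, hence Yes. {freq=22, mode=burst, channel=13, power=2} — mode is burst, hence No. {freq=19, mode=steady, channel=4, power=4} — mode is steady, hence No. {freq=19, mode=burst, channel=3, power=2} — mode is burst, hence No.

Yes, No, No, No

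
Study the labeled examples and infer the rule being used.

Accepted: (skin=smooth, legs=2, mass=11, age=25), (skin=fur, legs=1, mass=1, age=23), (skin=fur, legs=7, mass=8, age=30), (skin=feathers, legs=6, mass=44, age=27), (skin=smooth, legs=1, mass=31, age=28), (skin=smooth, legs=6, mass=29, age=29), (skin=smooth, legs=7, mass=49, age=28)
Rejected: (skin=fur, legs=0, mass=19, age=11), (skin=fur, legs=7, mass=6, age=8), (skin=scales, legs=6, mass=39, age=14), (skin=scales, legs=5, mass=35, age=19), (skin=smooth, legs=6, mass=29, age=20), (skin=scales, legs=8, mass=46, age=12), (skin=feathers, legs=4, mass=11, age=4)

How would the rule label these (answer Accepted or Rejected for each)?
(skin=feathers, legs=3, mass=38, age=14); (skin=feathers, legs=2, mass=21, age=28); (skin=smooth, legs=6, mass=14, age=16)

The distinguishing property — age ≥ 23 — holds for all the 'Accepted' cases and none of the 'Rejected' cases.
(skin=feathers, legs=3, mass=38, age=14): age = 14 — does not pass, so Rejected.
(skin=feathers, legs=2, mass=21, age=28): age = 28 — fits, so Accepted.
(skin=smooth, legs=6, mass=14, age=16): age = 16 — does not pass, so Rejected.

Rejected, Accepted, Rejected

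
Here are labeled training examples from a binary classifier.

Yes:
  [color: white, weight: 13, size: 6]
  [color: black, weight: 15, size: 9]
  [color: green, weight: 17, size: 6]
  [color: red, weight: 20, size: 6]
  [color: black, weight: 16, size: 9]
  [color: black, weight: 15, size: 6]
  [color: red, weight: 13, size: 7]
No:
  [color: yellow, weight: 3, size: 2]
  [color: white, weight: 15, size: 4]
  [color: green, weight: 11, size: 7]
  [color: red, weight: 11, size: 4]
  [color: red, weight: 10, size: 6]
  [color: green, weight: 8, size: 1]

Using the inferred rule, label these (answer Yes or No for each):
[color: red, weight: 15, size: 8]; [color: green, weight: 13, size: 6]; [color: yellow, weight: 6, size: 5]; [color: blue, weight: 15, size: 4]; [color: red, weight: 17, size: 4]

Yes, Yes, No, No, No

The rule appears to be: weight ≥ 13 AND size ≥ 6.
[color: red, weight: 15, size: 8]: weight = 15, size = 8, qualifies → Yes.
[color: green, weight: 13, size: 6]: weight = 13, size = 6, qualifies → Yes.
[color: yellow, weight: 6, size: 5]: weight = 6, size = 5, fails this test → No.
[color: blue, weight: 15, size: 4]: weight = 15, size = 4, fails this test → No.
[color: red, weight: 17, size: 4]: weight = 17, size = 4, fails this test → No.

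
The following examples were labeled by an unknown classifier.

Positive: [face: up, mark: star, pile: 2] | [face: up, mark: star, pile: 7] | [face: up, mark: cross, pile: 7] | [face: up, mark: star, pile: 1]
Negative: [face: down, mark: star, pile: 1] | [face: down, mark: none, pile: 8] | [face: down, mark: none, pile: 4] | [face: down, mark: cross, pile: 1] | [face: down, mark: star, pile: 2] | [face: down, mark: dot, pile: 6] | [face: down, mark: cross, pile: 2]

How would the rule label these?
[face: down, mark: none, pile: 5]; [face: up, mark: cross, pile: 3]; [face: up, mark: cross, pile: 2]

Negative, Positive, Positive

Checking candidate rules against both groups, what survives is: face is up.
[face: down, mark: none, pile: 5]: face is down, fails this test → Negative.
[face: up, mark: cross, pile: 3]: face is up, matches → Positive.
[face: up, mark: cross, pile: 2]: face is up, matches → Positive.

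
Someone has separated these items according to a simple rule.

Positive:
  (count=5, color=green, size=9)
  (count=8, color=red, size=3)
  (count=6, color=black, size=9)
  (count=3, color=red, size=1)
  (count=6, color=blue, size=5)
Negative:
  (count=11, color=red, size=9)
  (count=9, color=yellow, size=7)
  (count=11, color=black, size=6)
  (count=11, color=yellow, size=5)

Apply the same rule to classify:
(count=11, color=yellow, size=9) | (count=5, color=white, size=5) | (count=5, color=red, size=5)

Negative, Positive, Positive

A rule that fits every label: count ≤ 8 — true of each 'Positive' example, false of each 'Negative' one.
(count=11, color=yellow, size=9): Negative (count = 11).
(count=5, color=white, size=5): Positive (count = 5).
(count=5, color=red, size=5): Positive (count = 5).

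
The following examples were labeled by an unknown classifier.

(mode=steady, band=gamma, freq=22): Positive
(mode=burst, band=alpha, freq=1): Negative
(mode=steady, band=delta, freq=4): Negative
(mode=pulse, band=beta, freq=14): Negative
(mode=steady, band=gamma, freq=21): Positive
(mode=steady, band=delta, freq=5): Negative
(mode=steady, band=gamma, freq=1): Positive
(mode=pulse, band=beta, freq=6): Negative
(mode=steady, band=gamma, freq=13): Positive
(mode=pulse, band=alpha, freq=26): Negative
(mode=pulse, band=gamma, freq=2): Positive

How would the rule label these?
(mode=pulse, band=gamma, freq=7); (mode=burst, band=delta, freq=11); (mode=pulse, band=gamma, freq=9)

Positive, Negative, Positive

The classifier is using: band is gamma.
Positive: (mode=pulse, band=gamma, freq=7), since band is gamma.
Negative: (mode=burst, band=delta, freq=11), since band is delta.
Positive: (mode=pulse, band=gamma, freq=9), since band is gamma.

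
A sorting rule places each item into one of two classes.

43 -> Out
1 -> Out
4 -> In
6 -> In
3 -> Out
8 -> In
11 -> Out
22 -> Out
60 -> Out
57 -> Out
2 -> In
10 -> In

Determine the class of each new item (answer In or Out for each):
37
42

'In' ⟺ even AND at most 10.
37 — 37 is odd, 37 > 10, hence Out. 42 — 42 is even, 42 > 10, hence Out.

Out, Out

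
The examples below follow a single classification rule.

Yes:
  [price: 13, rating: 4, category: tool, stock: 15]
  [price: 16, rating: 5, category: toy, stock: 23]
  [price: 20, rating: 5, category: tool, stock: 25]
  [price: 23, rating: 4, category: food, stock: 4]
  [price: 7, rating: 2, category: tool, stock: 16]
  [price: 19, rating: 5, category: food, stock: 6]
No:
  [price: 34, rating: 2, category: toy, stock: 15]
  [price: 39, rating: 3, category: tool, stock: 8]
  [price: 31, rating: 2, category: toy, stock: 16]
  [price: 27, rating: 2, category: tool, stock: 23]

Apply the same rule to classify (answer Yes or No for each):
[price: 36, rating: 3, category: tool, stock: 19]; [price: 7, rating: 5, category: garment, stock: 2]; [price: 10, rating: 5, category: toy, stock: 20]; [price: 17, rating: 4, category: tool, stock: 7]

The simplest hypothesis consistent with all the labels is: price ≤ 23.

No, Yes, Yes, Yes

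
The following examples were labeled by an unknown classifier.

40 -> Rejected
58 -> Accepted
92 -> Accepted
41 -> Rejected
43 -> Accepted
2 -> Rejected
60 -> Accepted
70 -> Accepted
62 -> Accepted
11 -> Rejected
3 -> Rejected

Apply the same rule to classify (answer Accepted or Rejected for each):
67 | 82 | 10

Accepted, Accepted, Rejected

The distinguishing property — at least 43 — holds for all the 'Accepted' cases and none of the 'Rejected' cases.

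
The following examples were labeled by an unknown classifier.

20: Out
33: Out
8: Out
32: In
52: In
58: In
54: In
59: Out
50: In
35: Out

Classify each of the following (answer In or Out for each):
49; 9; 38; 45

The distinguishing property — even AND at least 32 — holds for all the 'In' cases and none of the 'Out' cases.
49: 49 is odd, 49 ≥ 32, does not fit → Out.
9: 9 is odd, 9 < 32, does not fit → Out.
38: 38 is even, 38 ≥ 32, qualifies → In.
45: 45 is odd, 45 ≥ 32, does not fit → Out.

Out, Out, In, Out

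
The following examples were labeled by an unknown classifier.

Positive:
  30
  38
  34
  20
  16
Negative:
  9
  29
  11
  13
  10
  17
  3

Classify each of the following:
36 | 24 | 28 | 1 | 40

All 'Positive' examples share one property — even AND at least 11 — and every 'Negative' example lacks it.

Positive, Positive, Positive, Negative, Positive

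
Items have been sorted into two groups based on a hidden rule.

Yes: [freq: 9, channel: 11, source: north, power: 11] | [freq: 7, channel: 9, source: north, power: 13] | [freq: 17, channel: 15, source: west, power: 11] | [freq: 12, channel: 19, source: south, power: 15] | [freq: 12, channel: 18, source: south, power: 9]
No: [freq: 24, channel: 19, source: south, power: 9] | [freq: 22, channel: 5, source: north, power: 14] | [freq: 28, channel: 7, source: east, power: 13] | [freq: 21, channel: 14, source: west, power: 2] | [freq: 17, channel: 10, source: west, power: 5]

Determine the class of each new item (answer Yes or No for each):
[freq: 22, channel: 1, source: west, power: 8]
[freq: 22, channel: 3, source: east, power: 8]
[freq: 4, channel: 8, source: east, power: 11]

No, No, Yes

All 'Yes' examples share one property — power ≥ 9 AND freq ≤ 17 — and every 'No' example lacks it.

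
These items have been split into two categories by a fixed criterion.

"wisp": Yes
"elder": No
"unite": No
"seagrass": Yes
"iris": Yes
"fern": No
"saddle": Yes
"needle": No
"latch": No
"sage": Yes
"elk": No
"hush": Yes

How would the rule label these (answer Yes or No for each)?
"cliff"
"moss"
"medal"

No, Yes, No

Checking candidate rules against both groups, what survives is: contains 's'.
"cliff" → no 's' → No.
"moss" → has 's' → Yes.
"medal" → no 's' → No.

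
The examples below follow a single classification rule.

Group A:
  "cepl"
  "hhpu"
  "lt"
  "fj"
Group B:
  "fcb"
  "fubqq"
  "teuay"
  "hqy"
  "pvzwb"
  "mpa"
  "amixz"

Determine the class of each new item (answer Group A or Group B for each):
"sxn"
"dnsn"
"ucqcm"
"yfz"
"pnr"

Group B, Group A, Group B, Group B, Group B

The pattern is that an item is 'Group A' exactly when: even length.
"sxn": Group B (length 3). "dnsn": Group A (length 4). "ucqcm": Group B (length 5). "yfz": Group B (length 3). "pnr": Group B (length 3).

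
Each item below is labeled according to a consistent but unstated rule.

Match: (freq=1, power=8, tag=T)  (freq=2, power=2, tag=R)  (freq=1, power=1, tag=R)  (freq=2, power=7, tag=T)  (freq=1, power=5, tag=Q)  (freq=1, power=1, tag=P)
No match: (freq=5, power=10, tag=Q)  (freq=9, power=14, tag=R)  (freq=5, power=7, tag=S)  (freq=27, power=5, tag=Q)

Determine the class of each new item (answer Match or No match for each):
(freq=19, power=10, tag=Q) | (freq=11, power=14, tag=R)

No match, No match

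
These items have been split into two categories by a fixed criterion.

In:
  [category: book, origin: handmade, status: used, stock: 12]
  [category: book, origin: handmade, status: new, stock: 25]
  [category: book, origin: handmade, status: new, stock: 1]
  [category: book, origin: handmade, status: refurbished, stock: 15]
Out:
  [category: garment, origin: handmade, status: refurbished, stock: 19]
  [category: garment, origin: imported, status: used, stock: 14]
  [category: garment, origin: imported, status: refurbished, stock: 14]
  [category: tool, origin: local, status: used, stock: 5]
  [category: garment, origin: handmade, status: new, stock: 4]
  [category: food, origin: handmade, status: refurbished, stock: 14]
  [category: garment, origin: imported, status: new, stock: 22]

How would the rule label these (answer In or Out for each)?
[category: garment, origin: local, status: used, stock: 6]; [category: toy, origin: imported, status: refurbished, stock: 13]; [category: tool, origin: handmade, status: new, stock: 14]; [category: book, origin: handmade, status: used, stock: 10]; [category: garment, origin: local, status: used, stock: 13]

All 'In' examples share one property — category is book — and every 'Out' example lacks it.

Out, Out, Out, In, Out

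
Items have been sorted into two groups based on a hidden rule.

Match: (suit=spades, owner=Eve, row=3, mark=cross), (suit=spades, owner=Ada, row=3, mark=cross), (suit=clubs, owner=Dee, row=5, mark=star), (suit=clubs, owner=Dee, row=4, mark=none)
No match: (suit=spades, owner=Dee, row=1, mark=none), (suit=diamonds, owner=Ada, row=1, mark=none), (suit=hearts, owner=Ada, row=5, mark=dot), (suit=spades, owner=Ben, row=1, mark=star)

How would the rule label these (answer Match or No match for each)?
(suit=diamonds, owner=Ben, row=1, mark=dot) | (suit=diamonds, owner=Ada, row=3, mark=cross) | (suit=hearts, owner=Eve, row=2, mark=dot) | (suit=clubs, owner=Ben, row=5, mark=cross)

No match, Match, No match, Match

The pattern is that an item is 'Match' exactly when: mark is cross OR suit is clubs.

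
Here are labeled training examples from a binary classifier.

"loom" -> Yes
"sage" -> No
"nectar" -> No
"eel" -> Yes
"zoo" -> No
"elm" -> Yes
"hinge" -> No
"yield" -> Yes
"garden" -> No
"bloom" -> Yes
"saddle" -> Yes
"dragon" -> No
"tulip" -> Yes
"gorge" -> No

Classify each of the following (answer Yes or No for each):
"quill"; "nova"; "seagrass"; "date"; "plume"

All 'Yes' examples share one property — contains 'l' — and every 'No' example lacks it.
Yes: "quill", since has 'l'. No: "nova", since no 'l'. No: "seagrass", since no 'l'. No: "date", since no 'l'. Yes: "plume", since has 'l'.

Yes, No, No, No, Yes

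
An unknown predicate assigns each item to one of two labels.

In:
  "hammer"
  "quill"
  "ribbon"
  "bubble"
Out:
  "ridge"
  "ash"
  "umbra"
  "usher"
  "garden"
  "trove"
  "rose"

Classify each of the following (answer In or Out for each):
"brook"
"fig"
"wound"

'In' ⟺ has a double letter.

In, Out, Out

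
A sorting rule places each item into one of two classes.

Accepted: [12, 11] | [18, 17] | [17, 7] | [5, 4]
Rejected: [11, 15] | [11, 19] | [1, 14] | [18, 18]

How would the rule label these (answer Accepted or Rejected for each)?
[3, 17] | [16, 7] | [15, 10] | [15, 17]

Rejected, Accepted, Accepted, Rejected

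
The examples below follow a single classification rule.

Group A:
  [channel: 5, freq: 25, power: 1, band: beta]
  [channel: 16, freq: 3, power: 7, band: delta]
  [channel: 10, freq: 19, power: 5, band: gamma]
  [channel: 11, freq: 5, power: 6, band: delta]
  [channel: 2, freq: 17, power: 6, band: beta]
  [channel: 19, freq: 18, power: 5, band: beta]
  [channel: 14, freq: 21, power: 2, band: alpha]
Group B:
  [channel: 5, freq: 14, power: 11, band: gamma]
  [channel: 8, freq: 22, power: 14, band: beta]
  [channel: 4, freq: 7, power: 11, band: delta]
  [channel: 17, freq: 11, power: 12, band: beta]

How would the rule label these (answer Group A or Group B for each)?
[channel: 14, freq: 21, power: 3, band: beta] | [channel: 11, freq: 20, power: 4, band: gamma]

Group A, Group A

A rule that fits every label: power ≤ 7 — true of each 'Group A' example, false of each 'Group B' one.
[channel: 14, freq: 21, power: 3, band: beta] → power = 3 → Group A.
[channel: 11, freq: 20, power: 4, band: gamma] → power = 4 → Group A.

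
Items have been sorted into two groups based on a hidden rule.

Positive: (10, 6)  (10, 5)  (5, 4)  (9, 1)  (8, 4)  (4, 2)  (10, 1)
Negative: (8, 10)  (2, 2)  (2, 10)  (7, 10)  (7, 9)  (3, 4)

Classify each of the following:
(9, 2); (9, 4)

Looking at the examples, the only property every 'Positive' case has and every 'Negative' case lacks is: first > second.
(9, 2): 9 > 2, meets the rule → Positive. (9, 4): 9 > 4, meets the rule → Positive.

Positive, Positive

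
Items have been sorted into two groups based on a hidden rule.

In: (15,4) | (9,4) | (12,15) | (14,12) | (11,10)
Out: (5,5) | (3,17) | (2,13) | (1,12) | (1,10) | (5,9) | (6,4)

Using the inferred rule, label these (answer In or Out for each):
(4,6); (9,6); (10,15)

Out, In, In

A rule that fits every label: first ≥ 9 — true of each 'In' example, false of each 'Out' one.
Out: (4,6), since first 4. In: (9,6), since first 9. In: (10,15), since first 10.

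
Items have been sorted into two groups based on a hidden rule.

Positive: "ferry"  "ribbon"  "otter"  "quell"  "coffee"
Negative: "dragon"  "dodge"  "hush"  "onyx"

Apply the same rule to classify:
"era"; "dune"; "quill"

Negative, Negative, Positive

One predicate separates the groups cleanly: has a double letter.
"era": Negative (no doubled letter). "dune": Negative (no doubled letter). "quill": Positive ('ll' doubled).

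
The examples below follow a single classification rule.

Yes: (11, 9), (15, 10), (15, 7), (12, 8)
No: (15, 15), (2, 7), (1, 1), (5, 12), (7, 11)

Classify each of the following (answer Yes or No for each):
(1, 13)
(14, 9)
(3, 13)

'Yes' ⟺ first > second.

No, Yes, No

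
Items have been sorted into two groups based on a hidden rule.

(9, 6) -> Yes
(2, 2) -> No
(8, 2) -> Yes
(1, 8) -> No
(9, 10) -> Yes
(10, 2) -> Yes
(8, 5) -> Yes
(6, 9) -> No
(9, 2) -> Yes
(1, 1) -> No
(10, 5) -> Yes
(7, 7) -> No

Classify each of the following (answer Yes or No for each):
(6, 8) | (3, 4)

No, No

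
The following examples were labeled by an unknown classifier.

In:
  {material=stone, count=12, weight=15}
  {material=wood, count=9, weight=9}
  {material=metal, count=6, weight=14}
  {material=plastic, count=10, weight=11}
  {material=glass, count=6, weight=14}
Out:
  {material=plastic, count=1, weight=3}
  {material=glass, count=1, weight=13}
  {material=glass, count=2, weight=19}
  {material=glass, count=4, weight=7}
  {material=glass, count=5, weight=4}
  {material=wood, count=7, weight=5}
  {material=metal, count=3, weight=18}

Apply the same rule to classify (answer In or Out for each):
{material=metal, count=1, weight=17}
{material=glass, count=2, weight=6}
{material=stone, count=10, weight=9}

One predicate separates the groups cleanly: weight ≥ 7 AND count ≥ 5.
{material=metal, count=1, weight=17} → weight = 17, count = 1 → Out.
{material=glass, count=2, weight=6} → weight = 6, count = 2 → Out.
{material=stone, count=10, weight=9} → weight = 9, count = 10 → In.

Out, Out, In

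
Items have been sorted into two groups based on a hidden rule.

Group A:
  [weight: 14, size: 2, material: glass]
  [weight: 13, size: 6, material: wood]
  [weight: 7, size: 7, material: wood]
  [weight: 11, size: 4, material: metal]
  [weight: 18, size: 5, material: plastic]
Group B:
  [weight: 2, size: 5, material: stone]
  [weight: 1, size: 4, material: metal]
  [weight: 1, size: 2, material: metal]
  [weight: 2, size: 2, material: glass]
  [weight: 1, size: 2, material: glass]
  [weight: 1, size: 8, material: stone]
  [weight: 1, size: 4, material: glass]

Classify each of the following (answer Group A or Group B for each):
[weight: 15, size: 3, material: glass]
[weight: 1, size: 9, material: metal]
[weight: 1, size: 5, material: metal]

Group A, Group B, Group B

The pattern is that an item is 'Group A' exactly when: weight ≥ 7.
[weight: 15, size: 3, material: glass]: weight = 15, qualifies → Group A.
[weight: 1, size: 9, material: metal]: weight = 1, does not fit → Group B.
[weight: 1, size: 5, material: metal]: weight = 1, does not fit → Group B.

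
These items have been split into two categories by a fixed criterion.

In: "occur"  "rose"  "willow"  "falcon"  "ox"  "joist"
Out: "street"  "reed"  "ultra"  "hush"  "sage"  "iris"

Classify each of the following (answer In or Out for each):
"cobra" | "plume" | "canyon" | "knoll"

In, Out, In, In

Looking at the examples, the only property every 'In' case has and every 'Out' case lacks is: contains 'o'.
"cobra" — has 'o', hence In.
"plume" — no 'o', hence Out.
"canyon" — has 'o', hence In.
"knoll" — has 'o', hence In.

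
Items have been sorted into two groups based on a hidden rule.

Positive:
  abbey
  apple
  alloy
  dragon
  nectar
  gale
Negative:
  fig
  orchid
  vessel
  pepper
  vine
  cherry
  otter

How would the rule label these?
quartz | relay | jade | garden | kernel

Positive, Positive, Positive, Positive, Negative

The rule appears to be: contains 'a'.
quartz: has 'a' — meets the rule, so Positive.
relay: has 'a' — meets the rule, so Positive.
jade: has 'a' — meets the rule, so Positive.
garden: has 'a' — meets the rule, so Positive.
kernel: no 'a' — does not fit, so Negative.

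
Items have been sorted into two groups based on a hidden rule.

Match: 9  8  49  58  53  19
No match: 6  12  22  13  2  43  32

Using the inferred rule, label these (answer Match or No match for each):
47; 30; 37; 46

Match, No match, Match, Match

A rule that fits every label: digit sum ≥ 8 — true of each 'Match' example, false of each 'No match' one.
47 → digit sum 4+7 = 11 → Match. 30 → digit sum 3+0 = 3 → No match. 37 → digit sum 3+7 = 10 → Match. 46 → digit sum 4+6 = 10 → Match.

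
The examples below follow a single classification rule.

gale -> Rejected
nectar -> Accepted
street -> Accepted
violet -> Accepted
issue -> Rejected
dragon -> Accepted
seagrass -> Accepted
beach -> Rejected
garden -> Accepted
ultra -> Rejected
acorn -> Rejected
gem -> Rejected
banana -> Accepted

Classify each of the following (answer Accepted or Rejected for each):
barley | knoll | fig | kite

Accepted, Rejected, Rejected, Rejected

Every 'Accepted' example satisfies: length ≥ 6. None of the 'Rejected' examples do.
barley → length 6 → Accepted. knoll → length 5 → Rejected. fig → length 3 → Rejected. kite → length 4 → Rejected.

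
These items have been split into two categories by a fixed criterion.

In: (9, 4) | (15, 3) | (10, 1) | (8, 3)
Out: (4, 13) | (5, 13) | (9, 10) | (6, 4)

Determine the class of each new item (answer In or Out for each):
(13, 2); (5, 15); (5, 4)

Rule: first > second AND sum ≥ 11. This holds for each 'In' example and fails for each 'Out' one.
(13, 2): 13 > 2, 13+2 = 15 — fits, so In. (5, 15): 5 < 15, 5+15 = 20 — fails the rule, so Out. (5, 4): 5 > 4, 5+4 = 9 — fails the rule, so Out.

In, Out, Out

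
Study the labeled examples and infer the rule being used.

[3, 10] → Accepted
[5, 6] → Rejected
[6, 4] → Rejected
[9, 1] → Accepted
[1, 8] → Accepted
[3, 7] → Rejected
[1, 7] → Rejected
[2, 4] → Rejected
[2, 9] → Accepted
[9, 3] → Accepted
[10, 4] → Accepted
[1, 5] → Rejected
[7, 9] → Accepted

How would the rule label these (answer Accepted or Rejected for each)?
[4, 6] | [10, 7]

'Accepted' ⟺ max ≥ 8.
[4, 6]: max 6, doesn't qualify → Rejected.
[10, 7]: max 10, has this property → Accepted.

Rejected, Accepted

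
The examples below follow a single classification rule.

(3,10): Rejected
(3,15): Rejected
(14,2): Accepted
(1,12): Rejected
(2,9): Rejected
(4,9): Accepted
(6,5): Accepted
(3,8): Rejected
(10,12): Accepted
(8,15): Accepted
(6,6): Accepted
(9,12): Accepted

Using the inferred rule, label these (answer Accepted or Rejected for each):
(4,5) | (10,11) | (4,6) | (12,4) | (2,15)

Accepted, Accepted, Accepted, Accepted, Rejected

Every 'Accepted' example satisfies: first ≥ 4. None of the 'Rejected' examples do.
(4,5): Accepted (first 4).
(10,11): Accepted (first 10).
(4,6): Accepted (first 4).
(12,4): Accepted (first 12).
(2,15): Rejected (first 2).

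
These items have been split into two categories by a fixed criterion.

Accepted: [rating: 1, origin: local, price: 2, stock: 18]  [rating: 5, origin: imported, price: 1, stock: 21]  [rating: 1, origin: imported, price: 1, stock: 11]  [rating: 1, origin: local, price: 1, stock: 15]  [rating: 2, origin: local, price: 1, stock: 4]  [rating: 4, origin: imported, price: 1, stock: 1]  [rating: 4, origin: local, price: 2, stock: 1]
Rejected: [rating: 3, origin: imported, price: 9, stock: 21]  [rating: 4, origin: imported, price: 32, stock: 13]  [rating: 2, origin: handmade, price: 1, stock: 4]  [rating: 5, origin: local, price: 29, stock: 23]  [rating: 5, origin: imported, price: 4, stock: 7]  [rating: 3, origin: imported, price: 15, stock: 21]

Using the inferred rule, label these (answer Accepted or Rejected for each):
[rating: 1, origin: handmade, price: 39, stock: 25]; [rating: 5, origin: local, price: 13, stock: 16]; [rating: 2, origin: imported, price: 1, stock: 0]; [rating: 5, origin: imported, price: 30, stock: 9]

Rejected, Rejected, Accepted, Rejected

The simplest hypothesis consistent with all the labels is: origin is not handmade AND price ≤ 2.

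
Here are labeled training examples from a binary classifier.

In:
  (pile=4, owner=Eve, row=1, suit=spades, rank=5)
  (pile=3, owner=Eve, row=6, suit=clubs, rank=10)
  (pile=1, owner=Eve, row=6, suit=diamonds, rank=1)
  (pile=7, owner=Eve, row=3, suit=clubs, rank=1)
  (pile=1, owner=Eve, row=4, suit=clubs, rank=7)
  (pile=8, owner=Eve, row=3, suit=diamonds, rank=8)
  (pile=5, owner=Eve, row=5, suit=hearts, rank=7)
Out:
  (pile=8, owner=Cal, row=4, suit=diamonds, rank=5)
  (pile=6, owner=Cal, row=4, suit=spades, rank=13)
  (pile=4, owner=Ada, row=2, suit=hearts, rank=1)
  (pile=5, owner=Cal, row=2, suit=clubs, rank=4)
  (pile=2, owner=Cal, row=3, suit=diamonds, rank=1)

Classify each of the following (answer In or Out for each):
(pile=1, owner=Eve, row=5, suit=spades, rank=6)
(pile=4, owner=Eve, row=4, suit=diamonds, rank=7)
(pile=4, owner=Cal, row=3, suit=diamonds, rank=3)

All 'In' examples share one property — owner is Eve — and every 'Out' example lacks it.
(pile=1, owner=Eve, row=5, suit=spades, rank=6) — owner is Eve, hence In. (pile=4, owner=Eve, row=4, suit=diamonds, rank=7) — owner is Eve, hence In. (pile=4, owner=Cal, row=3, suit=diamonds, rank=3) — owner is Cal, hence Out.

In, In, Out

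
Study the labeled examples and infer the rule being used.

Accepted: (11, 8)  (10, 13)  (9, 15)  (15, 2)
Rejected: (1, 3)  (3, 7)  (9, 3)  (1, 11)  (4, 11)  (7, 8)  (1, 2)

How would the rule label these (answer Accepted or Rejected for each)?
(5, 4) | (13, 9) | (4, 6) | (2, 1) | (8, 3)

Rejected, Accepted, Rejected, Rejected, Rejected

Every 'Accepted' example satisfies: sum ≥ 17. None of the 'Rejected' examples do.
(5, 4): Rejected (5+4 = 9). (13, 9): Accepted (13+9 = 22). (4, 6): Rejected (4+6 = 10). (2, 1): Rejected (2+1 = 3). (8, 3): Rejected (8+3 = 11).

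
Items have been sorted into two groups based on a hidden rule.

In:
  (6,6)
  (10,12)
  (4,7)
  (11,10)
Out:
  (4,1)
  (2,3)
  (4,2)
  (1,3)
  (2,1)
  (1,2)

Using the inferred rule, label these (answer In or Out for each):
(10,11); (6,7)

In, In

One predicate separates the groups cleanly: sum ≥ 11.
(10,11): 10+11 = 21 — meets the rule, so In.
(6,7): 6+7 = 13 — meets the rule, so In.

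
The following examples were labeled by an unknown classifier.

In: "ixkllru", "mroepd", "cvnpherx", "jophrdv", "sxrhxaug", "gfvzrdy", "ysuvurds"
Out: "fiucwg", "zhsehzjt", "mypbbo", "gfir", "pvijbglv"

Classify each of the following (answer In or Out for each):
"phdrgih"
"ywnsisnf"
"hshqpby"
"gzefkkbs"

The common property of the 'In' items is: length ≥ 6 AND contains 'r'. No 'Out' item has it.

In, Out, Out, Out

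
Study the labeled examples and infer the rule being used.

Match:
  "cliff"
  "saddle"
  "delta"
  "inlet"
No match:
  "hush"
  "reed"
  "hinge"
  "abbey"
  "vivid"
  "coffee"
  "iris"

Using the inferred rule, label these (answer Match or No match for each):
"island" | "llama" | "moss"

Match, Match, No match

The classifier is using: contains 'l'.
"island": has 'l', passes → Match. "llama": has 'l', passes → Match. "moss": no 'l', does not satisfy this → No match.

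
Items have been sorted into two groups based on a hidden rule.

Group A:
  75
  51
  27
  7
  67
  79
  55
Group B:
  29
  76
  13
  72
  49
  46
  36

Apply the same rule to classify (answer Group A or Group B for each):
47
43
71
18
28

Group A, Group A, Group A, Group B, Group B

Comparing the two groups points to one rule — ≡ 3 (mod 4).
47: Group A (47 mod 4 = 3). 43: Group A (43 mod 4 = 3). 71: Group A (71 mod 4 = 3). 18: Group B (18 mod 4 = 2). 28: Group B (28 mod 4 = 0).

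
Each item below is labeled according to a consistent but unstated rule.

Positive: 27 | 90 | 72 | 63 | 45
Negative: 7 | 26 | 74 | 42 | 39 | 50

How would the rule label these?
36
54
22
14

Positive, Positive, Negative, Negative

The simplest hypothesis consistent with all the labels is: multiple of 9.
36: 36 = 9·4, checks out → Positive.
54: 54 = 9·6, checks out → Positive.
22: 22 = 9·2 + 4, does not pass → Negative.
14: 14 = 9·1 + 5, does not pass → Negative.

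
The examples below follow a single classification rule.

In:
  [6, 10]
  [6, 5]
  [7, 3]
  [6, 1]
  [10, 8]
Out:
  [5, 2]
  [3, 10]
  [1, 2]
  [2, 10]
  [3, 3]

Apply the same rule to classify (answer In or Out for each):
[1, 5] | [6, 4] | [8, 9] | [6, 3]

Out, In, In, In

'In' ⟺ first ≥ 6.
[1, 5] — first 1, hence Out. [6, 4] — first 6, hence In. [8, 9] — first 8, hence In. [6, 3] — first 6, hence In.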